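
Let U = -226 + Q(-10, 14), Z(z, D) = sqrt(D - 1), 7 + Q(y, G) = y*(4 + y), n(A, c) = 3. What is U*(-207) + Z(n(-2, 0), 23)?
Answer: 35811 + sqrt(22) ≈ 35816.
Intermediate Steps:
Q(y, G) = -7 + y*(4 + y)
Z(z, D) = sqrt(-1 + D)
U = -173 (U = -226 + (-7 + (-10)**2 + 4*(-10)) = -226 + (-7 + 100 - 40) = -226 + 53 = -173)
U*(-207) + Z(n(-2, 0), 23) = -173*(-207) + sqrt(-1 + 23) = 35811 + sqrt(22)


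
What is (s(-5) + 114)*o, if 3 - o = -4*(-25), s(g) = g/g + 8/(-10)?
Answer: -55387/5 ≈ -11077.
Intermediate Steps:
s(g) = ⅕ (s(g) = 1 + 8*(-⅒) = 1 - ⅘ = ⅕)
o = -97 (o = 3 - (-4)*(-25) = 3 - 1*100 = 3 - 100 = -97)
(s(-5) + 114)*o = (⅕ + 114)*(-97) = (571/5)*(-97) = -55387/5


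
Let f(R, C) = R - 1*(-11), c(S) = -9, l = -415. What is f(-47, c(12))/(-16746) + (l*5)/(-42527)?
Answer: 6046487/118692857 ≈ 0.050942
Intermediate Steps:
f(R, C) = 11 + R (f(R, C) = R + 11 = 11 + R)
f(-47, c(12))/(-16746) + (l*5)/(-42527) = (11 - 47)/(-16746) - 415*5/(-42527) = -36*(-1/16746) - 2075*(-1/42527) = 6/2791 + 2075/42527 = 6046487/118692857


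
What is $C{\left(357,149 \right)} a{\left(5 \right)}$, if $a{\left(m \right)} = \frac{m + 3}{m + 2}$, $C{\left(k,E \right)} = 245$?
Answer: $280$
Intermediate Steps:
$a{\left(m \right)} = \frac{3 + m}{2 + m}$
$C{\left(357,149 \right)} a{\left(5 \right)} = 245 \frac{3 + 5}{2 + 5} = 245 \cdot \frac{1}{7} \cdot 8 = 245 \cdot \frac{8}{7} = 280$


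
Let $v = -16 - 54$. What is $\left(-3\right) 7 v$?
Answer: $1470$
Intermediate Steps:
$v = -70$ ($v = -16 - 54 = -70$)
$\left(-3\right) 7 v = \left(-3\right) 7 \left(-70\right) = \left(-21\right) \left(-70\right) = 1470$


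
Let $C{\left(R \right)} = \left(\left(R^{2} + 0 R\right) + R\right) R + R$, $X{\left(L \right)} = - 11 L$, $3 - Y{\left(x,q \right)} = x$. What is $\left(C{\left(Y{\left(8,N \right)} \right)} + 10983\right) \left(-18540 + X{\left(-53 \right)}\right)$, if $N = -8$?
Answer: $-195336246$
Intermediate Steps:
$Y{\left(x,q \right)} = 3 - x$
$C{\left(R \right)} = R + R \left(R + R^{2}\right)$ ($C{\left(R \right)} = \left(\left(R^{2} + 0\right) + R\right) R + R = \left(R^{2} + R\right) R + R = \left(R + R^{2}\right) R + R = R \left(R + R^{2}\right) + R = R + R \left(R + R^{2}\right)$)
$\left(C{\left(Y{\left(8,N \right)} \right)} + 10983\right) \left(-18540 + X{\left(-53 \right)}\right) = \left(\left(3 - 8\right) \left(1 + \left(3 - 8\right) + \left(3 - 8\right)^{2}\right) + 10983\right) \left(-18540 - -583\right) = \left(\left(3 - 8\right) \left(1 + \left(3 - 8\right) + \left(3 - 8\right)^{2}\right) + 10983\right) \left(-18540 + 583\right) = \left(- 5 \left(1 - 5 + \left(-5\right)^{2}\right) + 10983\right) \left(-17957\right) = \left(- 5 \left(1 - 5 + 25\right) + 10983\right) \left(-17957\right) = \left(\left(-5\right) 21 + 10983\right) \left(-17957\right) = \left(-105 + 10983\right) \left(-17957\right) = 10878 \left(-17957\right) = -195336246$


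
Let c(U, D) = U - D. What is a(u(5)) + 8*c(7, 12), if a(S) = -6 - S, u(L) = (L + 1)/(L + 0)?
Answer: -236/5 ≈ -47.200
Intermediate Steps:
u(L) = (1 + L)/L
a(u(5)) + 8*c(7, 12) = (-6 - (1 + 5)/5) + 8*(7 - 1*12) = (-6 - 6/5) + 8*(7 - 12) = (-6 - 1*6/5) + 8*(-5) = (-6 - 6/5) - 40 = -36/5 - 40 = -236/5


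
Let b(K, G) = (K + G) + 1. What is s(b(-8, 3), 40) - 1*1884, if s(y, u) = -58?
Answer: -1942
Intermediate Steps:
b(K, G) = 1 + G + K (b(K, G) = (G + K) + 1 = 1 + G + K)
s(b(-8, 3), 40) - 1*1884 = -58 - 1*1884 = -58 - 1884 = -1942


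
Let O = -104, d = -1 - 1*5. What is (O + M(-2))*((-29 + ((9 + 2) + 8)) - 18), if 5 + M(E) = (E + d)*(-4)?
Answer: 2156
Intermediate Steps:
d = -6 (d = -1 - 5 = -6)
M(E) = 19 - 4*E (M(E) = -5 + (E - 6)*(-4) = -5 + (-6 + E)*(-4) = -5 + (24 - 4*E) = 19 - 4*E)
(O + M(-2))*((-29 + ((9 + 2) + 8)) - 18) = (-104 + (19 - 4*(-2)))*((-29 + ((9 + 2) + 8)) - 18) = (-104 + (19 + 8))*((-29 + (11 + 8)) - 18) = (-104 + 27)*((-29 + 19) - 18) = -77*(-10 - 18) = -77*(-28) = 2156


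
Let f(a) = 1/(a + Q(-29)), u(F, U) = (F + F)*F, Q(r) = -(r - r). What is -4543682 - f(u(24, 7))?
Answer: -5234321665/1152 ≈ -4.5437e+6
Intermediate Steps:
Q(r) = 0 (Q(r) = -1*0 = 0)
u(F, U) = 2*F² (u(F, U) = (2*F)*F = 2*F²)
f(a) = 1/a (f(a) = 1/(a + 0) = 1/a)
-4543682 - f(u(24, 7)) = -4543682 - 1/(2*24²) = -4543682 - 1/(2*576) = -4543682 - 1/1152 = -5234321665/1152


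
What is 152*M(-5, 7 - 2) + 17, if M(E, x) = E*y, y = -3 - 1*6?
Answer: 6857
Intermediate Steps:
y = -9 (y = -3 - 6 = -9)
M(E, x) = -9*E (M(E, x) = E*(-9) = -9*E)
152*M(-5, 7 - 2) + 17 = 152*(-9*(-5)) + 17 = 152*45 + 17 = 6840 + 17 = 6857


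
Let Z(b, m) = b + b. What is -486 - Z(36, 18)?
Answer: -558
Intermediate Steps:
Z(b, m) = 2*b
-486 - Z(36, 18) = -486 - 2*36 = -486 - 1*72 = -486 - 72 = -558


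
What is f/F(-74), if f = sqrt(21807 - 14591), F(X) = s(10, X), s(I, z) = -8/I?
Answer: -5*sqrt(451) ≈ -106.18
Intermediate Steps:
F(X) = -4/5 (F(X) = -8/10 = -8*1/10 = -4/5)
f = 4*sqrt(451) (f = sqrt(7216) = 4*sqrt(451) ≈ 84.947)
f/F(-74) = (4*sqrt(451))/(-4/5) = (4*sqrt(451))*(-5/4) = -5*sqrt(451)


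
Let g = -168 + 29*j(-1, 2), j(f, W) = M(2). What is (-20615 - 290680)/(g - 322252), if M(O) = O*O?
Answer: 311295/322304 ≈ 0.96584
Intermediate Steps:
M(O) = O**2
j(f, W) = 4 (j(f, W) = 2**2 = 4)
g = -52 (g = -168 + 29*4 = -168 + 116 = -52)
(-20615 - 290680)/(g - 322252) = (-20615 - 290680)/(-52 - 322252) = -311295/(-322304) = -311295*(-1/322304) = 311295/322304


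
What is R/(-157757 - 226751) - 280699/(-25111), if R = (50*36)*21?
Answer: 26745453823/2413845097 ≈ 11.080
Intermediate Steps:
R = 37800 (R = 1800*21 = 37800)
R/(-157757 - 226751) - 280699/(-25111) = 37800/(-157757 - 226751) - 280699/(-25111) = 37800/(-384508) - 280699*(-1/25111) = 37800*(-1/384508) + 280699/25111 = -9450/96127 + 280699/25111 = 26745453823/2413845097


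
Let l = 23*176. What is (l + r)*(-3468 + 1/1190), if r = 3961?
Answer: -33052494271/1190 ≈ -2.7775e+7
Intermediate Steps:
l = 4048
(l + r)*(-3468 + 1/1190) = (4048 + 3961)*(-3468 + 1/1190) = 8009*(-3468 + 1/1190) = 8009*(-4126919/1190) = -33052494271/1190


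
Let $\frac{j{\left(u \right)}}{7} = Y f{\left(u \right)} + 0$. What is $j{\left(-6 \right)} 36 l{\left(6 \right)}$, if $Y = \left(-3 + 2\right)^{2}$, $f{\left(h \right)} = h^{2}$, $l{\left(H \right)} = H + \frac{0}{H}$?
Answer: $54432$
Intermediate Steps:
$l{\left(H \right)} = H$ ($l{\left(H \right)} = H + 0 = H$)
$Y = 1$ ($Y = \left(-1\right)^{2} = 1$)
$j{\left(u \right)} = 7 u^{2}$ ($j{\left(u \right)} = 7 \left(1 u^{2} + 0\right) = 7 \left(u^{2} + 0\right) = 7 u^{2}$)
$j{\left(-6 \right)} 36 l{\left(6 \right)} = 7 \left(-6\right)^{2} \cdot 36 \cdot 6 = 7 \cdot 36 \cdot 36 \cdot 6 = 252 \cdot 36 \cdot 6 = 9072 \cdot 6 = 54432$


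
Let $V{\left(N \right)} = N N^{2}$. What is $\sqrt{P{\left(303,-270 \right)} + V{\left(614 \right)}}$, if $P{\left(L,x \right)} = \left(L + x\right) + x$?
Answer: $\sqrt{231475307} \approx 15214.0$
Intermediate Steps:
$V{\left(N \right)} = N^{3}$
$P{\left(L,x \right)} = L + 2 x$
$\sqrt{P{\left(303,-270 \right)} + V{\left(614 \right)}} = \sqrt{\left(303 + 2 \left(-270\right)\right) + 614^{3}} = \sqrt{\left(303 - 540\right) + 231475544} = \sqrt{-237 + 231475544} = \sqrt{231475307}$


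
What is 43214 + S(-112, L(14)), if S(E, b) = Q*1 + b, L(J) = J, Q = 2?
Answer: 43230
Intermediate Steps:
S(E, b) = 2 + b (S(E, b) = 2*1 + b = 2 + b)
43214 + S(-112, L(14)) = 43214 + (2 + 14) = 43214 + 16 = 43230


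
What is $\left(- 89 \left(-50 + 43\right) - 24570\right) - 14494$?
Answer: $-38441$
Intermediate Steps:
$\left(- 89 \left(-50 + 43\right) - 24570\right) - 14494 = \left(\left(-89\right) \left(-7\right) - 24570\right) - 14494 = \left(623 - 24570\right) - 14494 = -23947 - 14494 = -38441$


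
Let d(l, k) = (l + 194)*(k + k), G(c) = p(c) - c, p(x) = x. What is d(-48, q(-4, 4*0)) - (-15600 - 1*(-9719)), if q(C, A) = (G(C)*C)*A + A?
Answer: 5881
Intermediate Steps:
G(c) = 0 (G(c) = c - c = 0)
q(C, A) = A (q(C, A) = (0*C)*A + A = 0*A + A = 0 + A = A)
d(l, k) = 2*k*(194 + l) (d(l, k) = (194 + l)*(2*k) = 2*k*(194 + l))
d(-48, q(-4, 4*0)) - (-15600 - 1*(-9719)) = 2*(4*0)*(194 - 48) - (-15600 - 1*(-9719)) = 2*0*146 - (-15600 + 9719) = 0 - 1*(-5881) = 0 + 5881 = 5881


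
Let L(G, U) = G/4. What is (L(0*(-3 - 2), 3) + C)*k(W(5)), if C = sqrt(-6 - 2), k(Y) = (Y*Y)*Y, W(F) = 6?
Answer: 432*I*sqrt(2) ≈ 610.94*I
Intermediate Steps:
L(G, U) = G/4 (L(G, U) = G*(1/4) = G/4)
k(Y) = Y**3 (k(Y) = Y**2*Y = Y**3)
C = 2*I*sqrt(2) (C = sqrt(-8) = 2*I*sqrt(2) ≈ 2.8284*I)
(L(0*(-3 - 2), 3) + C)*k(W(5)) = ((0*(-3 - 2))/4 + 2*I*sqrt(2))*6**3 = ((0*(-5))/4 + 2*I*sqrt(2))*216 = ((1/4)*0 + 2*I*sqrt(2))*216 = (0 + 2*I*sqrt(2))*216 = (2*I*sqrt(2))*216 = 432*I*sqrt(2)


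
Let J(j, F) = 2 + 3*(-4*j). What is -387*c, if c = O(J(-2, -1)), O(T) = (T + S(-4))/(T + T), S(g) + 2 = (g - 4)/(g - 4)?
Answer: -9675/52 ≈ -186.06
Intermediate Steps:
S(g) = -1 (S(g) = -2 + (g - 4)/(g - 4) = -2 + (-4 + g)/(-4 + g) = -2 + 1 = -1)
J(j, F) = 2 - 12*j
O(T) = (-1 + T)/(2*T) (O(T) = (T - 1)/(T + T) = (-1 + T)/((2*T)) = (-1 + T)*(1/(2*T)) = (-1 + T)/(2*T))
c = 25/52 (c = (-1 + (2 - 12*(-2)))/(2*(2 - 12*(-2))) = (-1 + (2 + 24))/(2*(2 + 24)) = (½)*(-1 + 26)/26 = (½)*(1/26)*25 = 25/52 ≈ 0.48077)
-387*c = -387*25/52 = -9675/52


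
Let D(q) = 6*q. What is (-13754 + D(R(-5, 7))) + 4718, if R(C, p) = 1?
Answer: -9030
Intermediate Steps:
(-13754 + D(R(-5, 7))) + 4718 = (-13754 + 6*1) + 4718 = (-13754 + 6) + 4718 = -13748 + 4718 = -9030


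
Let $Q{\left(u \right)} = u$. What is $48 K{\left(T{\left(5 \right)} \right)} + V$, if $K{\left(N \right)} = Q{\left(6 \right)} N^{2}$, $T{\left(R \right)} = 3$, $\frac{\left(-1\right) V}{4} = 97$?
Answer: $2204$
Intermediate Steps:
$V = -388$ ($V = \left(-4\right) 97 = -388$)
$K{\left(N \right)} = 6 N^{2}$
$48 K{\left(T{\left(5 \right)} \right)} + V = 48 \cdot 6 \cdot 3^{2} - 388 = 48 \cdot 6 \cdot 9 - 388 = 48 \cdot 54 - 388 = 2592 - 388 = 2204$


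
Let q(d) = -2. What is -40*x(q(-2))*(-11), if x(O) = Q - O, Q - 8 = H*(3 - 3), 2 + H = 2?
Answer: 4400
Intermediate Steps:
H = 0 (H = -2 + 2 = 0)
Q = 8 (Q = 8 + 0*(3 - 3) = 8 + 0*0 = 8 + 0 = 8)
x(O) = 8 - O
-40*x(q(-2))*(-11) = -40*(8 - 1*(-2))*(-11) = -40*(8 + 2)*(-11) = -40*10*(-11) = -400*(-11) = 4400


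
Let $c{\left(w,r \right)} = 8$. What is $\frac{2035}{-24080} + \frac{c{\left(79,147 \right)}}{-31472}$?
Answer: $- \frac{114711}{1353296} \approx -0.084764$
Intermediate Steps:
$\frac{2035}{-24080} + \frac{c{\left(79,147 \right)}}{-31472} = \frac{2035}{-24080} + \frac{8}{-31472} = 2035 \left(- \frac{1}{24080}\right) + 8 \left(- \frac{1}{31472}\right) = - \frac{407}{4816} - \frac{1}{3934} = - \frac{114711}{1353296}$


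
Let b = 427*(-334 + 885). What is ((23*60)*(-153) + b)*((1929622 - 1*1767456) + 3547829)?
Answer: 89548149315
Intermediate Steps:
b = 235277 (b = 427*551 = 235277)
((23*60)*(-153) + b)*((1929622 - 1*1767456) + 3547829) = ((23*60)*(-153) + 235277)*((1929622 - 1*1767456) + 3547829) = (1380*(-153) + 235277)*((1929622 - 1767456) + 3547829) = (-211140 + 235277)*(162166 + 3547829) = 24137*3709995 = 89548149315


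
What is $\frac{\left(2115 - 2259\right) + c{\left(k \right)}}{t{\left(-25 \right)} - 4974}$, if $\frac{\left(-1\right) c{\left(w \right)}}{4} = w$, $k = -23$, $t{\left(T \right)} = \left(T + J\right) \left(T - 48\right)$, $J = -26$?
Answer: $\frac{52}{1251} \approx 0.041567$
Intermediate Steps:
$t{\left(T \right)} = \left(-48 + T\right) \left(-26 + T\right)$ ($t{\left(T \right)} = \left(T - 26\right) \left(T - 48\right) = \left(-26 + T\right) \left(-48 + T\right) = \left(-48 + T\right) \left(-26 + T\right)$)
$c{\left(w \right)} = - 4 w$
$\frac{\left(2115 - 2259\right) + c{\left(k \right)}}{t{\left(-25 \right)} - 4974} = \frac{\left(2115 - 2259\right) - -92}{\left(1248 + \left(-25\right)^{2} - -1850\right) - 4974} = \frac{-144 + 92}{\left(1248 + 625 + 1850\right) - 4974} = - \frac{52}{3723 - 4974} = - \frac{52}{-1251} = \left(-52\right) \left(- \frac{1}{1251}\right) = \frac{52}{1251}$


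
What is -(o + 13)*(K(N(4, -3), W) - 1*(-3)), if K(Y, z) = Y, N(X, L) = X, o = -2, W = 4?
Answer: -77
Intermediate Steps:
-(o + 13)*(K(N(4, -3), W) - 1*(-3)) = -(-2 + 13)*(4 - 1*(-3)) = -11*(4 + 3) = -11*7 = -1*77 = -77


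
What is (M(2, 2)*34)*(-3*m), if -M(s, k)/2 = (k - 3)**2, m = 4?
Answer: 816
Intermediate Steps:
M(s, k) = -2*(-3 + k)**2 (M(s, k) = -2*(k - 3)**2 = -2*(-3 + k)**2)
(M(2, 2)*34)*(-3*m) = (-2*(-3 + 2)**2*34)*(-3*4) = (-2*(-1)**2*34)*(-12) = (-2*1*34)*(-12) = -2*34*(-12) = -68*(-12) = 816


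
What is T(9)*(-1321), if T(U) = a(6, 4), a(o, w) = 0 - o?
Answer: 7926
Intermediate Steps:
a(o, w) = -o
T(U) = -6 (T(U) = -1*6 = -6)
T(9)*(-1321) = -6*(-1321) = 7926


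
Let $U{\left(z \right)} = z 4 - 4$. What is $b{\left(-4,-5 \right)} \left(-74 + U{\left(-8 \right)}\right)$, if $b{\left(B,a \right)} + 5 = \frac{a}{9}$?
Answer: $\frac{5500}{9} \approx 611.11$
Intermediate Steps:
$b{\left(B,a \right)} = -5 + \frac{a}{9}$
$U{\left(z \right)} = -4 + 4 z$ ($U{\left(z \right)} = 4 z - 4 = -4 + 4 z$)
$b{\left(-4,-5 \right)} \left(-74 + U{\left(-8 \right)}\right) = \left(-5 + \frac{1}{9} \left(-5\right)\right) \left(-74 + \left(-4 + 4 \left(-8\right)\right)\right) = \left(-5 - \frac{5}{9}\right) \left(-74 - 36\right) = - \frac{50 \left(-74 - 36\right)}{9} = \left(- \frac{50}{9}\right) \left(-110\right) = \frac{5500}{9}$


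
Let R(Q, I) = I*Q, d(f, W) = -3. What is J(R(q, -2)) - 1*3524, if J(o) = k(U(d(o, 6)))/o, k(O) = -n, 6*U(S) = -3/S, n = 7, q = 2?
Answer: -14089/4 ≈ -3522.3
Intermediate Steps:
U(S) = -1/(2*S) (U(S) = (-3/S)/6 = -1/(2*S))
k(O) = -7 (k(O) = -1*7 = -7)
J(o) = -7/o
J(R(q, -2)) - 1*3524 = -7/((-2*2)) - 1*3524 = -7/(-4) - 3524 = -7*(-1/4) - 3524 = 7/4 - 3524 = -14089/4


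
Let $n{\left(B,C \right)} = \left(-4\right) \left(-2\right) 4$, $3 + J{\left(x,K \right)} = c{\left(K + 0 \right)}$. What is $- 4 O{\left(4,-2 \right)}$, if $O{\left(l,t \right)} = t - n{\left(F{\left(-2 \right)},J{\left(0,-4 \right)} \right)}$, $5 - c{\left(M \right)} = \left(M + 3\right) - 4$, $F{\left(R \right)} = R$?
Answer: $136$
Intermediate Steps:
$c{\left(M \right)} = 6 - M$ ($c{\left(M \right)} = 5 - \left(\left(M + 3\right) - 4\right) = 5 - \left(\left(3 + M\right) - 4\right) = 5 - \left(-1 + M\right) = 6 - M$)
$J{\left(x,K \right)} = 3 - K$ ($J{\left(x,K \right)} = -3 - \left(-6 + K\right) = 3 - K$)
$n{\left(B,C \right)} = 32$ ($n{\left(B,C \right)} = 8 \cdot 4 = 32$)
$O{\left(l,t \right)} = -32 + t$ ($O{\left(l,t \right)} = t - 32 = -32 + t$)
$- 4 O{\left(4,-2 \right)} = - 4 \left(-32 - 2\right) = \left(-4\right) \left(-34\right) = 136$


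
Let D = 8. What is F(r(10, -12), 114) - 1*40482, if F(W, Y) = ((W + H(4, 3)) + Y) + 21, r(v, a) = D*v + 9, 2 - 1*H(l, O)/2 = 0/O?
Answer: -40254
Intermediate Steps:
H(l, O) = 4 (H(l, O) = 4 - 0/O = 4 - 2*0 = 4 + 0 = 4)
r(v, a) = 9 + 8*v (r(v, a) = 8*v + 9 = 9 + 8*v)
F(W, Y) = 25 + W + Y (F(W, Y) = ((W + 4) + Y) + 21 = ((4 + W) + Y) + 21 = (4 + W + Y) + 21 = 25 + W + Y)
F(r(10, -12), 114) - 1*40482 = (25 + (9 + 8*10) + 114) - 1*40482 = (25 + (9 + 80) + 114) - 40482 = (25 + 89 + 114) - 40482 = 228 - 40482 = -40254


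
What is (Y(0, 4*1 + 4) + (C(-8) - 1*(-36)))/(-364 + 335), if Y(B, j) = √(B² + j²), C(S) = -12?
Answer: -32/29 ≈ -1.1034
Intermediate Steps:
(Y(0, 4*1 + 4) + (C(-8) - 1*(-36)))/(-364 + 335) = (√(0² + (4*1 + 4)²) + (-12 - 1*(-36)))/(-364 + 335) = (√(0 + (4 + 4)²) + (-12 + 36))/(-29) = (√(0 + 8²) + 24)*(-1/29) = (√(0 + 64) + 24)*(-1/29) = (√64 + 24)*(-1/29) = (8 + 24)*(-1/29) = 32*(-1/29) = -32/29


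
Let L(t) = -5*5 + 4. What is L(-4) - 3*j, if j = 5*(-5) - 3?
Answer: 63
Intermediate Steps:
L(t) = -21 (L(t) = -25 + 4 = -21)
j = -28 (j = -25 - 3 = -28)
L(-4) - 3*j = -21 - 3*(-28) = -21 + 84 = 63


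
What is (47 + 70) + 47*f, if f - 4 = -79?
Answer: -3408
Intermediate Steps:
f = -75 (f = 4 - 79 = -75)
(47 + 70) + 47*f = (47 + 70) + 47*(-75) = 117 - 3525 = -3408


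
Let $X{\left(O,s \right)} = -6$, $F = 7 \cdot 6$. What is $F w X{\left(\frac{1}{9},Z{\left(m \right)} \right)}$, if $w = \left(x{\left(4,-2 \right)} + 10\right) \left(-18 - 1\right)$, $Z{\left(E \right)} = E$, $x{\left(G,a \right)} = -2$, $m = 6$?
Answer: $38304$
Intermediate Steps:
$F = 42$
$w = -152$ ($w = \left(-2 + 10\right) \left(-18 - 1\right) = 8 \left(-19\right) = -152$)
$F w X{\left(\frac{1}{9},Z{\left(m \right)} \right)} = 42 \left(-152\right) \left(-6\right) = \left(-6384\right) \left(-6\right) = 38304$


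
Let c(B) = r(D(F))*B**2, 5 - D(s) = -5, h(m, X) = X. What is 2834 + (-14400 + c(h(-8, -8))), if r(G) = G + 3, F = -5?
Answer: -10734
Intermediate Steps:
D(s) = 10 (D(s) = 5 - 1*(-5) = 5 + 5 = 10)
r(G) = 3 + G
c(B) = 13*B**2 (c(B) = (3 + 10)*B**2 = 13*B**2)
2834 + (-14400 + c(h(-8, -8))) = 2834 + (-14400 + 13*(-8)**2) = 2834 + (-14400 + 13*64) = 2834 + (-14400 + 832) = 2834 - 13568 = -10734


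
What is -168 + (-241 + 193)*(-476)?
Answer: 22680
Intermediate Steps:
-168 + (-241 + 193)*(-476) = -168 - 48*(-476) = -168 + 22848 = 22680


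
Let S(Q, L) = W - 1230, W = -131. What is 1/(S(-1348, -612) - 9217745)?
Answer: -1/9219106 ≈ -1.0847e-7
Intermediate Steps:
S(Q, L) = -1361 (S(Q, L) = -131 - 1230 = -1361)
1/(S(-1348, -612) - 9217745) = 1/(-1361 - 9217745) = 1/(-9219106) = -1/9219106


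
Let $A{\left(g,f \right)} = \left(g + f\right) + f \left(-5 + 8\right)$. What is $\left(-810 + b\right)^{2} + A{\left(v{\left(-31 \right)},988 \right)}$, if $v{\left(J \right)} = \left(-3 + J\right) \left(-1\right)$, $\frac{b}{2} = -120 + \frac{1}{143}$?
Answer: $\frac{22625931618}{20449} \approx 1.1065 \cdot 10^{6}$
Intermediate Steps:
$b = - \frac{34318}{143}$ ($b = 2 \left(-120 + \frac{1}{143}\right) = 2 \left(- \frac{17159}{143}\right) = - \frac{34318}{143} \approx -239.99$)
$v{\left(J \right)} = 3 - J$
$A{\left(g,f \right)} = g + 4 f$ ($A{\left(g,f \right)} = \left(f + g\right) + f 3 = \left(f + g\right) + 3 f = g + 4 f$)
$\left(-810 + b\right)^{2} + A{\left(v{\left(-31 \right)},988 \right)} = \left(-810 - \frac{34318}{143}\right)^{2} + \left(\left(3 - -31\right) + 4 \cdot 988\right) = \left(- \frac{150148}{143}\right)^{2} + \left(\left(3 + 31\right) + 3952\right) = \frac{22544421904}{20449} + \left(34 + 3952\right) = \frac{22544421904}{20449} + 3986 = \frac{22625931618}{20449}$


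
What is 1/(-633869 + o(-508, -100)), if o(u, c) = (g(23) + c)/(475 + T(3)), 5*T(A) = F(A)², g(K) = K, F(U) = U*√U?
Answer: -2402/1522553723 ≈ -1.5776e-6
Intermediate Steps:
F(U) = U^(3/2)
T(A) = A³/5 (T(A) = (A^(3/2))²/5 = A³/5)
o(u, c) = 115/2402 + 5*c/2402 (o(u, c) = (23 + c)/(475 + (⅕)*3³) = (23 + c)/(475 + (⅕)*27) = (23 + c)/(475 + 27/5) = (23 + c)/(2402/5) = (23 + c)*(5/2402) = 115/2402 + 5*c/2402)
1/(-633869 + o(-508, -100)) = 1/(-633869 + (115/2402 + (5/2402)*(-100))) = 1/(-633869 + (115/2402 - 250/1201)) = 1/(-633869 - 385/2402) = 1/(-1522553723/2402) = -2402/1522553723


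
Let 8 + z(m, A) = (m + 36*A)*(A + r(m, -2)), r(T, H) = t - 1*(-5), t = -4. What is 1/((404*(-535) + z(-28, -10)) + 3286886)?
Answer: 1/3074230 ≈ 3.2528e-7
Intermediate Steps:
r(T, H) = 1 (r(T, H) = -4 - 1*(-5) = -4 + 5 = 1)
z(m, A) = -8 + (1 + A)*(m + 36*A) (z(m, A) = -8 + (m + 36*A)*(A + 1) = -8 + (m + 36*A)*(1 + A) = -8 + (1 + A)*(m + 36*A))
1/((404*(-535) + z(-28, -10)) + 3286886) = 1/((404*(-535) + (-8 - 28 + 36*(-10) + 36*(-10)² - 10*(-28))) + 3286886) = 1/((-216140 + (-8 - 28 - 360 + 36*100 + 280)) + 3286886) = 1/((-216140 + (-8 - 28 - 360 + 3600 + 280)) + 3286886) = 1/((-216140 + 3484) + 3286886) = 1/(-212656 + 3286886) = 1/3074230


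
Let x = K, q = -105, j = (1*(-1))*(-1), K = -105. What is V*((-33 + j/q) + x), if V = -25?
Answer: 72455/21 ≈ 3450.2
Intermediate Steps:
j = 1 (j = -1*(-1) = 1)
x = -105
V*((-33 + j/q) + x) = -25*((-33 + 1/(-105)) - 105) = -25*((-33 + 1*(-1/105)) - 105) = -25*((-33 - 1/105) - 105) = -25*(-3466/105 - 105) = -25*(-14491/105) = 72455/21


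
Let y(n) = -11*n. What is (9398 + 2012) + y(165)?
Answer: 9595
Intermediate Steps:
(9398 + 2012) + y(165) = (9398 + 2012) - 11*165 = 11410 - 1815 = 9595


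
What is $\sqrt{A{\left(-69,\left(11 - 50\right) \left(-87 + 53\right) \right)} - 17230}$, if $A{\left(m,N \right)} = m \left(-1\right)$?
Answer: $131 i \approx 131.0 i$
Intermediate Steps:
$A{\left(m,N \right)} = - m$
$\sqrt{A{\left(-69,\left(11 - 50\right) \left(-87 + 53\right) \right)} - 17230} = \sqrt{\left(-1\right) \left(-69\right) - 17230} = \sqrt{69 - 17230} = \sqrt{-17161} = 131 i$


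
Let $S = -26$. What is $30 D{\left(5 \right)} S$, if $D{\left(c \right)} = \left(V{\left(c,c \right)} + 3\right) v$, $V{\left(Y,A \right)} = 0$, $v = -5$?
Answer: $11700$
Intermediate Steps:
$D{\left(c \right)} = -15$ ($D{\left(c \right)} = \left(0 + 3\right) \left(-5\right) = 3 \left(-5\right) = -15$)
$30 D{\left(5 \right)} S = 30 \left(-15\right) \left(-26\right) = \left(-450\right) \left(-26\right) = 11700$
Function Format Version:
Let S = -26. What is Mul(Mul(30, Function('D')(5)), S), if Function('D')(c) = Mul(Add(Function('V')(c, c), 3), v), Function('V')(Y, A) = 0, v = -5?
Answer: 11700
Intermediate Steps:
Function('D')(c) = -15 (Function('D')(c) = Mul(Add(0, 3), -5) = Mul(3, -5) = -15)
Mul(Mul(30, Function('D')(5)), S) = Mul(Mul(30, -15), -26) = Mul(-450, -26) = 11700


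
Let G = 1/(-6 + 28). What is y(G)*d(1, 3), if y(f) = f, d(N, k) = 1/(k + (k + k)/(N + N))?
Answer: 1/132 ≈ 0.0075758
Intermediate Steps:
d(N, k) = 1/(k + k/N) (d(N, k) = 1/(k + (2*k)/((2*N))) = 1/(k + (2*k)*(1/(2*N))) = 1/(k + k/N))
G = 1/22 ≈ 0.045455
y(G)*d(1, 3) = (1/(3*(1 + 1)))/22 = (1*(1/3)/2)/22 = (1*(1/3)*(1/2))/22 = (1/22)*(1/6) = 1/132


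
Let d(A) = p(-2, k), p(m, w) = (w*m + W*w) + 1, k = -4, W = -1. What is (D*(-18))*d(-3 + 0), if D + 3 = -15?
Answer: 4212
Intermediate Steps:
D = -18 (D = -3 - 15 = -18)
p(m, w) = 1 - w + m*w (p(m, w) = (w*m - w) + 1 = (m*w - w) + 1 = (-w + m*w) + 1 = 1 - w + m*w)
d(A) = 13 (d(A) = 1 - 1*(-4) - 2*(-4) = 1 + 4 + 8 = 13)
(D*(-18))*d(-3 + 0) = -18*(-18)*13 = 324*13 = 4212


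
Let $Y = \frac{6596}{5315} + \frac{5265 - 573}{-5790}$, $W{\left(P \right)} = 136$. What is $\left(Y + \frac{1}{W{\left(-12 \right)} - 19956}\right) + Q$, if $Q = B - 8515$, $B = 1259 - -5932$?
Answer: $- \frac{5381965887711}{4066251380} \approx -1323.6$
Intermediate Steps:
$B = 7191$ ($B = 1259 + 5932 = 7191$)
$Y = \frac{441762}{1025795}$ ($Y = 6596 \cdot \frac{1}{5315} + 4692 \left(- \frac{1}{5790}\right) = \frac{6596}{5315} - \frac{782}{965} = \frac{441762}{1025795} \approx 0.43065$)
$Q = -1324$ ($Q = 7191 - 8515 = -1324$)
$\left(Y + \frac{1}{W{\left(-12 \right)} - 19956}\right) + Q = \left(\frac{441762}{1025795} + \frac{1}{136 - 19956}\right) - 1324 = \left(\frac{441762}{1025795} + \frac{1}{-19820}\right) - 1324 = \left(\frac{441762}{1025795} - \frac{1}{19820}\right) - 1324 = \frac{1750939409}{4066251380} - 1324 = - \frac{5381965887711}{4066251380}$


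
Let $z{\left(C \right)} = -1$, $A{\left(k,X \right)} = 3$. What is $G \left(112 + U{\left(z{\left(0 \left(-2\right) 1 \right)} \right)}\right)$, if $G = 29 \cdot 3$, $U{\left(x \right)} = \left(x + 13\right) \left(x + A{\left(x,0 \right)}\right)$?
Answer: $11832$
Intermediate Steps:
$U{\left(x \right)} = \left(3 + x\right) \left(13 + x\right)$ ($U{\left(x \right)} = \left(x + 13\right) \left(x + 3\right) = \left(13 + x\right) \left(3 + x\right) = \left(3 + x\right) \left(13 + x\right)$)
$G = 87$
$G \left(112 + U{\left(z{\left(0 \left(-2\right) 1 \right)} \right)}\right) = 87 \left(112 + \left(39 + \left(-1\right)^{2} + 16 \left(-1\right)\right)\right) = 87 \left(112 + \left(39 + 1 - 16\right)\right) = 87 \left(112 + 24\right) = 87 \cdot 136 = 11832$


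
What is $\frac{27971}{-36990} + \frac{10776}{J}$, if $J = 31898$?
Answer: $- \frac{246807359}{589953510} \approx -0.41835$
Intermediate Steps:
$\frac{27971}{-36990} + \frac{10776}{J} = \frac{27971}{-36990} + \frac{10776}{31898} = 27971 \left(- \frac{1}{36990}\right) + 10776 \cdot \frac{1}{31898} = - \frac{27971}{36990} + \frac{5388}{15949} = - \frac{246807359}{589953510}$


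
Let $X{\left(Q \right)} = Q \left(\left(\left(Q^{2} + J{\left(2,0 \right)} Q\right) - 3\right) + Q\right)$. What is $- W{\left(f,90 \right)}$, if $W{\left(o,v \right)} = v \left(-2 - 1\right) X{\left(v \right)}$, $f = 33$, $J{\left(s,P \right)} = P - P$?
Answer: $198944100$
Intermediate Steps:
$J{\left(s,P \right)} = 0$
$X{\left(Q \right)} = Q \left(-3 + Q + Q^{2}\right)$ ($X{\left(Q \right)} = Q \left(\left(\left(Q^{2} + 0 Q\right) - 3\right) + Q\right) = Q \left(\left(\left(Q^{2} + 0\right) - 3\right) + Q\right) = Q \left(\left(Q^{2} - 3\right) + Q\right) = Q \left(\left(-3 + Q^{2}\right) + Q\right) = Q \left(-3 + Q + Q^{2}\right)$)
$W{\left(o,v \right)} = - 3 v^{2} \left(-3 + v + v^{2}\right)$ ($W{\left(o,v \right)} = v \left(-2 - 1\right) v \left(-3 + v + v^{2}\right) = v \left(-3\right) v \left(-3 + v + v^{2}\right) = - 3 v v \left(-3 + v + v^{2}\right) = - 3 v^{2} \left(-3 + v + v^{2}\right)$)
$- W{\left(f,90 \right)} = - 3 \cdot 90^{2} \left(3 - 90 - 90^{2}\right) = - 3 \cdot 8100 \left(3 - 90 - 8100\right) = - 3 \cdot 8100 \left(-8187\right) = \left(-1\right) \left(-198944100\right) = 198944100$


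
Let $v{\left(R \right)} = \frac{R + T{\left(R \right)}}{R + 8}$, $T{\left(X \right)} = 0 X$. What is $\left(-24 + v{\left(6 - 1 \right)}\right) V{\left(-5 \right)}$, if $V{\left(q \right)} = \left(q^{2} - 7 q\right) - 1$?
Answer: $- \frac{18113}{13} \approx -1393.3$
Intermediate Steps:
$T{\left(X \right)} = 0$
$V{\left(q \right)} = -1 + q^{2} - 7 q$
$v{\left(R \right)} = \frac{R}{8 + R}$ ($v{\left(R \right)} = \frac{R + 0}{R + 8} = \frac{R}{8 + R}$)
$\left(-24 + v{\left(6 - 1 \right)}\right) V{\left(-5 \right)} = \left(-24 + \frac{6 - 1}{8 + \left(6 - 1\right)}\right) \left(-1 + \left(-5\right)^{2} - -35\right) = \left(-24 + \frac{6 - 1}{8 + \left(6 - 1\right)}\right) \left(-1 + 25 + 35\right) = \left(-24 + \frac{5}{8 + 5}\right) 59 = \left(-24 + \frac{5}{13}\right) 59 = \left(- \frac{307}{13}\right) 59 = - \frac{18113}{13}$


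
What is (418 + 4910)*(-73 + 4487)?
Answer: 23517792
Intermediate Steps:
(418 + 4910)*(-73 + 4487) = 5328*4414 = 23517792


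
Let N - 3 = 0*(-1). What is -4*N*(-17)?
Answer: 204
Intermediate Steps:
N = 3 (N = 3 + 0*(-1) = 3 + 0 = 3)
-4*N*(-17) = -4*3*(-17) = -12*(-17) = 204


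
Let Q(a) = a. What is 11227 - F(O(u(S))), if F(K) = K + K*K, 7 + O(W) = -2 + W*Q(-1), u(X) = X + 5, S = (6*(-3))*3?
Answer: 9587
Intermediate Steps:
S = -54 (S = -18*3 = -54)
u(X) = 5 + X
O(W) = -9 - W (O(W) = -7 + (-2 + W*(-1)) = -7 + (-2 - W) = -9 - W)
F(K) = K + K²
11227 - F(O(u(S))) = 11227 - (-9 - (5 - 54))*(1 + (-9 - (5 - 54))) = 11227 - (-9 - 1*(-49))*(1 + (-9 - 1*(-49))) = 11227 - (-9 + 49)*(1 + (-9 + 49)) = 11227 - 40*(1 + 40) = 11227 - 40*41 = 11227 - 1*1640 = 11227 - 1640 = 9587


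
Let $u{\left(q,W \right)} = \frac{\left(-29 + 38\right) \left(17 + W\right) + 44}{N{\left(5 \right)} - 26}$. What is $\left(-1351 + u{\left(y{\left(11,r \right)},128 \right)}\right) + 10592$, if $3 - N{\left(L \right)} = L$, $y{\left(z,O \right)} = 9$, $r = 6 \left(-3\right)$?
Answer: $\frac{257399}{28} \approx 9192.8$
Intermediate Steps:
$r = -18$
$N{\left(L \right)} = 3 - L$
$u{\left(q,W \right)} = - \frac{197}{28} - \frac{9 W}{28}$ ($u{\left(q,W \right)} = \frac{\left(-29 + 38\right) \left(17 + W\right) + 44}{\left(3 - 5\right) - 26} = \frac{9 \left(17 + W\right) + 44}{\left(3 - 5\right) - 26} = \frac{\left(153 + 9 W\right) + 44}{-2 - 26} = \frac{197 + 9 W}{-28} = \left(197 + 9 W\right) \left(- \frac{1}{28}\right) = - \frac{197}{28} - \frac{9 W}{28}$)
$\left(-1351 + u{\left(y{\left(11,r \right)},128 \right)}\right) + 10592 = \left(-1351 - \frac{1349}{28}\right) + 10592 = - \frac{39177}{28} + 10592 = \frac{257399}{28}$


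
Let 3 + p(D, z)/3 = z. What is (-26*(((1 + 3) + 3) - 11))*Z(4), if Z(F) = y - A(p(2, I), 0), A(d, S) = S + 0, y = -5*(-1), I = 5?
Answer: 520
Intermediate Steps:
y = 5
p(D, z) = -9 + 3*z
A(d, S) = S
Z(F) = 5 (Z(F) = 5 - 1*0 = 5 + 0 = 5)
(-26*(((1 + 3) + 3) - 11))*Z(4) = -26*(((1 + 3) + 3) - 11)*5 = -26*((4 + 3) - 11)*5 = -26*(7 - 11)*5 = -26*(-4)*5 = 104*5 = 520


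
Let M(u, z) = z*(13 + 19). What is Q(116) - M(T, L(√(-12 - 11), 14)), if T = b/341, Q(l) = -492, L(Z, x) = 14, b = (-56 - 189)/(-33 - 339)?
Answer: -940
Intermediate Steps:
b = 245/372 (b = -245/(-372) = -245*(-1/372) = 245/372 ≈ 0.65860)
T = 245/126852 (T = (245/372)/341 = (245/372)*(1/341) = 245/126852 ≈ 0.0019314)
M(u, z) = 32*z (M(u, z) = z*32 = 32*z)
Q(116) - M(T, L(√(-12 - 11), 14)) = -492 - 32*14 = -492 - 1*448 = -492 - 448 = -940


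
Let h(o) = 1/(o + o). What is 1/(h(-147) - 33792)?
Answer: -294/9934849 ≈ -2.9593e-5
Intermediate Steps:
h(o) = 1/(2*o)
1/(h(-147) - 33792) = 1/((1/2)/(-147) - 33792) = 1/((1/2)*(-1/147) - 33792) = 1/(-1/294 - 33792) = 1/(-9934849/294) = -294/9934849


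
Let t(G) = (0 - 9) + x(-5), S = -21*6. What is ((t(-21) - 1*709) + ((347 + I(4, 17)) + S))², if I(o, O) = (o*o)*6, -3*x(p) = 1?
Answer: 1449616/9 ≈ 1.6107e+5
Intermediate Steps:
x(p) = -⅓ (x(p) = -⅓*1 = -⅓)
S = -126
I(o, O) = 6*o² (I(o, O) = o²*6 = 6*o²)
t(G) = -28/3 (t(G) = (0 - 9) - ⅓ = -9 - ⅓ = -28/3)
((t(-21) - 1*709) + ((347 + I(4, 17)) + S))² = ((-28/3 - 1*709) + ((347 + 6*4²) - 126))² = ((-28/3 - 709) + ((347 + 6*16) - 126))² = (-2155/3 + ((347 + 96) - 126))² = (-2155/3 + (443 - 126))² = (-2155/3 + 317)² = (-1204/3)² = 1449616/9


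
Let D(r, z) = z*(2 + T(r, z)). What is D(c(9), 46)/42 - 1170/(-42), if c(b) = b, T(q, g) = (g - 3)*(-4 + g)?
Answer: 42169/21 ≈ 2008.0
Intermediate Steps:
T(q, g) = (-4 + g)*(-3 + g) (T(q, g) = (-3 + g)*(-4 + g) = (-4 + g)*(-3 + g))
D(r, z) = z*(14 + z² - 7*z) (D(r, z) = z*(2 + (12 + z² - 7*z)) = z*(14 + z² - 7*z))
D(c(9), 46)/42 - 1170/(-42) = (46*(14 + 46² - 7*46))/42 - 1170/(-42) = (46*(14 + 2116 - 322))*(1/42) - 1170*(-1/42) = (46*1808)*(1/42) + 195/7 = 83168*(1/42) + 195/7 = 41584/21 + 195/7 = 42169/21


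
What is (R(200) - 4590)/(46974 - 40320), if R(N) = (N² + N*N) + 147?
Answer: 75557/6654 ≈ 11.355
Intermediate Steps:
R(N) = 147 + 2*N² (R(N) = (N² + N²) + 147 = 2*N² + 147 = 147 + 2*N²)
(R(200) - 4590)/(46974 - 40320) = ((147 + 2*200²) - 4590)/(46974 - 40320) = ((147 + 2*40000) - 4590)/6654 = ((147 + 80000) - 4590)*(1/6654) = (80147 - 4590)*(1/6654) = 75557*(1/6654) = 75557/6654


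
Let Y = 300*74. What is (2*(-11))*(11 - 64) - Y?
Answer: -21034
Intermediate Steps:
Y = 22200
(2*(-11))*(11 - 64) - Y = (2*(-11))*(11 - 64) - 1*22200 = -22*(-53) - 22200 = 1166 - 22200 = -21034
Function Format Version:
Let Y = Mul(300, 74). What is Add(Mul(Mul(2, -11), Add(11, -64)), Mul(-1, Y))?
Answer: -21034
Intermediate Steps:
Y = 22200
Add(Mul(Mul(2, -11), Add(11, -64)), Mul(-1, Y)) = Add(Mul(Mul(2, -11), Add(11, -64)), Mul(-1, 22200)) = Add(Mul(-22, -53), -22200) = Add(1166, -22200) = -21034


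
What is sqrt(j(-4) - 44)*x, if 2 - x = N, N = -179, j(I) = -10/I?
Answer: 181*I*sqrt(166)/2 ≈ 1166.0*I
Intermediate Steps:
x = 181 (x = 2 - 1*(-179) = 2 + 179 = 181)
sqrt(j(-4) - 44)*x = sqrt(-10/(-4) - 44)*181 = sqrt(-10*(-1/4) - 44)*181 = sqrt(5/2 - 44)*181 = sqrt(-83/2)*181 = (I*sqrt(166)/2)*181 = 181*I*sqrt(166)/2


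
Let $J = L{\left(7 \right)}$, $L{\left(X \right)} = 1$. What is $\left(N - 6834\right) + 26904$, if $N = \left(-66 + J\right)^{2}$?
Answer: $24295$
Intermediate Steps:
$J = 1$
$N = 4225$ ($N = \left(-66 + 1\right)^{2} = \left(-65\right)^{2} = 4225$)
$\left(N - 6834\right) + 26904 = \left(4225 - 6834\right) + 26904 = -2609 + 26904 = 24295$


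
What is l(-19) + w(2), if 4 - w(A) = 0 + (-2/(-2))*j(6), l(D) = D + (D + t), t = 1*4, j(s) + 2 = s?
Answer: -34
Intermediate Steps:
j(s) = -2 + s
t = 4
l(D) = 4 + 2*D (l(D) = D + (D + 4) = D + (4 + D) = 4 + 2*D)
w(A) = 0 (w(A) = 4 - (0 + (-2/(-2))*(-2 + 6)) = 4 - (0 - 2*(-½)*4) = 4 - (0 + 1*4) = 4 - (0 + 4) = 4 - 1*4 = 4 - 4 = 0)
l(-19) + w(2) = (4 + 2*(-19)) + 0 = (4 - 38) + 0 = -34 + 0 = -34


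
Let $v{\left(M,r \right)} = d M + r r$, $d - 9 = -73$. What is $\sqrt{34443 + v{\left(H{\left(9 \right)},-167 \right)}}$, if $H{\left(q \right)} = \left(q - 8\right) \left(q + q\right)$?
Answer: $2 \sqrt{15295} \approx 247.35$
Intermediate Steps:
$d = -64$ ($d = 9 - 73 = -64$)
$H{\left(q \right)} = 2 q \left(-8 + q\right)$ ($H{\left(q \right)} = \left(-8 + q\right) 2 q = 2 q \left(-8 + q\right)$)
$v{\left(M,r \right)} = r^{2} - 64 M$ ($v{\left(M,r \right)} = - 64 M + r r = - 64 M + r^{2} = r^{2} - 64 M$)
$\sqrt{34443 + v{\left(H{\left(9 \right)},-167 \right)}} = \sqrt{34443 + \left(\left(-167\right)^{2} - 64 \cdot 2 \cdot 9 \left(-8 + 9\right)\right)} = \sqrt{34443 + \left(27889 - 64 \cdot 2 \cdot 9 \cdot 1\right)} = \sqrt{34443 + \left(27889 - 1152\right)} = \sqrt{34443 + 26737} = \sqrt{61180} = 2 \sqrt{15295}$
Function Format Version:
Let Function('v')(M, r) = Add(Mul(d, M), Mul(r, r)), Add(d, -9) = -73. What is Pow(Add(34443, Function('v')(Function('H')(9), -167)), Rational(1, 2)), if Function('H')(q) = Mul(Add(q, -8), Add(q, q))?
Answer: Mul(2, Pow(15295, Rational(1, 2))) ≈ 247.35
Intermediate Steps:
d = -64 (d = Add(9, -73) = -64)
Function('H')(q) = Mul(2, q, Add(-8, q)) (Function('H')(q) = Mul(Add(-8, q), Mul(2, q)) = Mul(2, q, Add(-8, q)))
Function('v')(M, r) = Add(Pow(r, 2), Mul(-64, M)) (Function('v')(M, r) = Add(Mul(-64, M), Mul(r, r)) = Add(Mul(-64, M), Pow(r, 2)) = Add(Pow(r, 2), Mul(-64, M)))
Pow(Add(34443, Function('v')(Function('H')(9), -167)), Rational(1, 2)) = Pow(Add(34443, Add(Pow(-167, 2), Mul(-64, Mul(2, 9, Add(-8, 9))))), Rational(1, 2)) = Pow(Add(34443, Add(27889, Mul(-64, Mul(2, 9, 1)))), Rational(1, 2)) = Pow(Add(34443, Add(27889, Mul(-64, 18))), Rational(1, 2)) = Pow(Add(34443, Add(27889, -1152)), Rational(1, 2)) = Pow(Add(34443, 26737), Rational(1, 2)) = Pow(61180, Rational(1, 2)) = Mul(2, Pow(15295, Rational(1, 2)))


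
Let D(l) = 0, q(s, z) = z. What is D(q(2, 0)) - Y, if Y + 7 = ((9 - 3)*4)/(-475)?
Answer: 3349/475 ≈ 7.0505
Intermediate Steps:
Y = -3349/475 (Y = -7 + ((9 - 3)*4)/(-475) = -7 + (6*4)*(-1/475) = -7 + 24*(-1/475) = -7 - 24/475 = -3349/475 ≈ -7.0505)
D(q(2, 0)) - Y = 0 - 1*(-3349/475) = 0 + 3349/475 = 3349/475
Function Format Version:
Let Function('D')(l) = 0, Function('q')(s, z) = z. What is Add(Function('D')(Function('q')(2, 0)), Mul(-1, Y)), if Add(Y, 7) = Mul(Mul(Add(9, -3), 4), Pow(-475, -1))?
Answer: Rational(3349, 475) ≈ 7.0505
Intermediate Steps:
Y = Rational(-3349, 475) (Y = Add(-7, Mul(Mul(Add(9, -3), 4), Pow(-475, -1))) = Add(-7, Mul(Mul(6, 4), Rational(-1, 475))) = Add(-7, Mul(24, Rational(-1, 475))) = Add(-7, Rational(-24, 475)) = Rational(-3349, 475) ≈ -7.0505)
Add(Function('D')(Function('q')(2, 0)), Mul(-1, Y)) = Add(0, Mul(-1, Rational(-3349, 475))) = Add(0, Rational(3349, 475)) = Rational(3349, 475)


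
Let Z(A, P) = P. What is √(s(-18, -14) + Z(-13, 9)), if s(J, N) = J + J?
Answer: 3*I*√3 ≈ 5.1962*I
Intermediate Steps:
s(J, N) = 2*J
√(s(-18, -14) + Z(-13, 9)) = √(2*(-18) + 9) = √(-36 + 9) = √(-27) = 3*I*√3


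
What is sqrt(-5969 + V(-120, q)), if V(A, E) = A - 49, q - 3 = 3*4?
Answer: 3*I*sqrt(682) ≈ 78.345*I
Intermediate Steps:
q = 15 (q = 3 + 3*4 = 3 + 12 = 15)
V(A, E) = -49 + A
sqrt(-5969 + V(-120, q)) = sqrt(-5969 + (-49 - 120)) = sqrt(-5969 - 169) = sqrt(-6138) = 3*I*sqrt(682)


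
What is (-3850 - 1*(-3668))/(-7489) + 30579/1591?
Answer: 229295693/11914999 ≈ 19.244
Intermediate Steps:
(-3850 - 1*(-3668))/(-7489) + 30579/1591 = (-3850 + 3668)*(-1/7489) + 30579*(1/1591) = -182*(-1/7489) + 30579/1591 = 182/7489 + 30579/1591 = 229295693/11914999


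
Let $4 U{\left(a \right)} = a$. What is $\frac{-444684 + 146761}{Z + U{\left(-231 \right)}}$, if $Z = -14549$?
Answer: $\frac{1191692}{58427} \approx 20.396$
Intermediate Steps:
$U{\left(a \right)} = \frac{a}{4}$
$\frac{-444684 + 146761}{Z + U{\left(-231 \right)}} = \frac{-444684 + 146761}{-14549 + \frac{1}{4} \left(-231\right)} = - \frac{297923}{-14549 - \frac{231}{4}} = - \frac{297923}{- \frac{58427}{4}} = \left(-297923\right) \left(- \frac{4}{58427}\right) = \frac{1191692}{58427}$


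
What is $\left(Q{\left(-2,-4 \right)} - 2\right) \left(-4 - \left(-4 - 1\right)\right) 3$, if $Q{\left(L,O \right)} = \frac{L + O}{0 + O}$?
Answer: $- \frac{3}{2} \approx -1.5$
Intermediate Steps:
$Q{\left(L,O \right)} = \frac{L + O}{O}$
$\left(Q{\left(-2,-4 \right)} - 2\right) \left(-4 - \left(-4 - 1\right)\right) 3 = \left(\frac{-2 - 4}{-4} - 2\right) \left(-4 - \left(-4 - 1\right)\right) 3 = \left(\left(- \frac{1}{4}\right) \left(-6\right) - 2\right) \left(-4 - -5\right) 3 = \left(\frac{3}{2} - 2\right) \left(-4 + 5\right) 3 = - \frac{1 \cdot 3}{2} = \left(- \frac{1}{2}\right) 3 = - \frac{3}{2}$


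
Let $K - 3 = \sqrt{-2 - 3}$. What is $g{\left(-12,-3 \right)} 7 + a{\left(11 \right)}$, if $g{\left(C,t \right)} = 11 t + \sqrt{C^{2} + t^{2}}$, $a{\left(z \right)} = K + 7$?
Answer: $-221 + 21 \sqrt{17} + i \sqrt{5} \approx -134.41 + 2.2361 i$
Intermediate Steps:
$K = 3 + i \sqrt{5}$ ($K = 3 + \sqrt{-2 - 3} = 3 + \sqrt{-5} = 3 + i \sqrt{5} \approx 3.0 + 2.2361 i$)
$a{\left(z \right)} = 10 + i \sqrt{5}$ ($a{\left(z \right)} = \left(3 + i \sqrt{5}\right) + 7 = 10 + i \sqrt{5}$)
$g{\left(C,t \right)} = \sqrt{C^{2} + t^{2}} + 11 t$
$g{\left(-12,-3 \right)} 7 + a{\left(11 \right)} = \left(\sqrt{\left(-12\right)^{2} + \left(-3\right)^{2}} + 11 \left(-3\right)\right) 7 + \left(10 + i \sqrt{5}\right) = \left(\sqrt{144 + 9} - 33\right) 7 + \left(10 + i \sqrt{5}\right) = \left(\sqrt{153} - 33\right) 7 + \left(10 + i \sqrt{5}\right) = \left(3 \sqrt{17} - 33\right) 7 + \left(10 + i \sqrt{5}\right) = \left(-33 + 3 \sqrt{17}\right) 7 + \left(10 + i \sqrt{5}\right) = \left(-231 + 21 \sqrt{17}\right) + \left(10 + i \sqrt{5}\right) = -221 + 21 \sqrt{17} + i \sqrt{5}$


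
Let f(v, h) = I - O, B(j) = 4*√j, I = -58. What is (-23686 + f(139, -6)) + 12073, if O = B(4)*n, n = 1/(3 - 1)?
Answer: -11675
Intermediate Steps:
n = ½ (n = 1/2 = ½ ≈ 0.50000)
O = 4 (O = (4*√4)*(½) = (4*2)*(½) = 8*(½) = 4)
f(v, h) = -62 (f(v, h) = -58 - 1*4 = -58 - 4 = -62)
(-23686 + f(139, -6)) + 12073 = (-23686 - 62) + 12073 = -23748 + 12073 = -11675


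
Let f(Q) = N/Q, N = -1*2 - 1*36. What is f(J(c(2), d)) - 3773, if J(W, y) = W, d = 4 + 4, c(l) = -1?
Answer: -3735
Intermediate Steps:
N = -38 (N = -2 - 36 = -38)
d = 8
f(Q) = -38/Q
f(J(c(2), d)) - 3773 = -38/(-1) - 3773 = -38*(-1) - 3773 = 38 - 3773 = -3735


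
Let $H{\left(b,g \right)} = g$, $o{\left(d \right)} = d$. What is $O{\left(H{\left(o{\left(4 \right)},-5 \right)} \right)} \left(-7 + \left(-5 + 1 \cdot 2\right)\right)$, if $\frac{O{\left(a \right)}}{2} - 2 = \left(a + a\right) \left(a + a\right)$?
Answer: $-2040$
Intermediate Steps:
$O{\left(a \right)} = 4 + 8 a^{2}$ ($O{\left(a \right)} = 4 + 2 \left(a + a\right) \left(a + a\right) = 4 + 2 \cdot 2 a 2 a = 4 + 2 \cdot 4 a^{2} = 4 + 8 a^{2}$)
$O{\left(H{\left(o{\left(4 \right)},-5 \right)} \right)} \left(-7 + \left(-5 + 1 \cdot 2\right)\right) = \left(4 + 8 \left(-5\right)^{2}\right) \left(-7 + \left(-5 + 1 \cdot 2\right)\right) = \left(4 + 8 \cdot 25\right) \left(-7 + \left(-5 + 2\right)\right) = \left(4 + 200\right) \left(-7 - 3\right) = 204 \left(-10\right) = -2040$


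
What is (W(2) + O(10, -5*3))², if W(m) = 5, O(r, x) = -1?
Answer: 16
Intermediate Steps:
(W(2) + O(10, -5*3))² = (5 - 1)² = 4² = 16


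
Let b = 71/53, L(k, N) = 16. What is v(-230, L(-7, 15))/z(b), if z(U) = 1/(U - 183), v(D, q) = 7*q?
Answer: -1078336/53 ≈ -20346.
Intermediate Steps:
b = 71/53 (b = 71*(1/53) = 71/53 ≈ 1.3396)
z(U) = 1/(-183 + U)
v(-230, L(-7, 15))/z(b) = (7*16)/(1/(-183 + 71/53)) = 112/(1/(-9628/53)) = 112/(-53/9628) = 112*(-9628/53) = -1078336/53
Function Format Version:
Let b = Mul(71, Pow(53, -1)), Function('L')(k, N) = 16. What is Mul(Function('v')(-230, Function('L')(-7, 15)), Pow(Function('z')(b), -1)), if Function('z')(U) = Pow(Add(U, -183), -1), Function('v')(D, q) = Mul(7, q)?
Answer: Rational(-1078336, 53) ≈ -20346.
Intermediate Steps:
b = Rational(71, 53) (b = Mul(71, Rational(1, 53)) = Rational(71, 53) ≈ 1.3396)
Function('z')(U) = Pow(Add(-183, U), -1)
Mul(Function('v')(-230, Function('L')(-7, 15)), Pow(Function('z')(b), -1)) = Mul(Mul(7, 16), Pow(Pow(Add(-183, Rational(71, 53)), -1), -1)) = Mul(112, Pow(Pow(Rational(-9628, 53), -1), -1)) = Mul(112, Pow(Rational(-53, 9628), -1)) = Mul(112, Rational(-9628, 53)) = Rational(-1078336, 53)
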